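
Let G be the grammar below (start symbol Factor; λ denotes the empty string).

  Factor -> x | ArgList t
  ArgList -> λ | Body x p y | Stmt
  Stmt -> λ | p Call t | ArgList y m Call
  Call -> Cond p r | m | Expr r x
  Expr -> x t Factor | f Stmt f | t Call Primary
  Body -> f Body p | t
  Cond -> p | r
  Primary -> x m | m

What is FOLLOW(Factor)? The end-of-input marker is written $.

Factor is the start symbol, so $ ∈ FOLLOW(Factor).
In Expr -> x t Factor: Factor is at the end, add FOLLOW(Expr) = { r }.
Union: FOLLOW(Factor) = { $, r }.

{ $, r }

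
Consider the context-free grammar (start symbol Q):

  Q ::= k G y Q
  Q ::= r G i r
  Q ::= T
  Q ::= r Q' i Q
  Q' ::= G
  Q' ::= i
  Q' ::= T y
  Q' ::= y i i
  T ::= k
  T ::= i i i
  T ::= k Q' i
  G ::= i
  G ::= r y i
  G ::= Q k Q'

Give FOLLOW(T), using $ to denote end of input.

{ $, k, y }

In Q ::= T: T is at the end, add FOLLOW(Q) = { $, k }.
In Q' ::= T y: add FIRST(y) = { y }.
Union: FOLLOW(T) = { $, k, y }.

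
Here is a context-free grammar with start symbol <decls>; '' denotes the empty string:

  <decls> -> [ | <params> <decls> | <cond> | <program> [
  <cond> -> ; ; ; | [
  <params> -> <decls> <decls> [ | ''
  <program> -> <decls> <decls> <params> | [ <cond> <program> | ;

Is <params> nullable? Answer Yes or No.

Yes

<params> has an ''-production, so <params> ⇒ ''.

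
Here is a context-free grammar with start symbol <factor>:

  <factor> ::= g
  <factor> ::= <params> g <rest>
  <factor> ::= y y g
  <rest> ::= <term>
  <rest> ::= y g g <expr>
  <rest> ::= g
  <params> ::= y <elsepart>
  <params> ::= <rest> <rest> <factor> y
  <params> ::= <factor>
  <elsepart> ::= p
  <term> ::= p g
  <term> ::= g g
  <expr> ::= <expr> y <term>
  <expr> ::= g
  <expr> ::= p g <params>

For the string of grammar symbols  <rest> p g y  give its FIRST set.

{ g, p, y }

Add FIRST(<rest>) = { g, p, y }; <rest> is not nullable, stop.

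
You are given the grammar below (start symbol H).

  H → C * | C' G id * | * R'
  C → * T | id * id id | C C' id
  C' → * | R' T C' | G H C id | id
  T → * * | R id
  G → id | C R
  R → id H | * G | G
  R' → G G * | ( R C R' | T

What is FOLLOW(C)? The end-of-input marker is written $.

{ (, *, id }

In H → C *: add FIRST(*) = { * }.
In C → C C' id: add FIRST(C' id) = { (, *, id }.
In C' → G H C id: add FIRST(id) = { id }.
In G → C R: add FIRST(R) = { *, id }.
In R' → ( R C R': add FIRST(R') = { (, *, id }.
Union: FOLLOW(C) = { (, *, id }.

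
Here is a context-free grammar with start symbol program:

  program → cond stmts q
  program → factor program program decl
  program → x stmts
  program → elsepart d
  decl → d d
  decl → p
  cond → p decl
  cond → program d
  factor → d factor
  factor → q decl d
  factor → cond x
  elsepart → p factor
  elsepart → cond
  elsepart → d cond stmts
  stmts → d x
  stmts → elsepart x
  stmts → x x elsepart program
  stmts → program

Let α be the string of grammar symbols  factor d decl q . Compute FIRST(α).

Add FIRST(factor) = { d, p, q, x }; factor is not nullable, stop.

{ d, p, q, x }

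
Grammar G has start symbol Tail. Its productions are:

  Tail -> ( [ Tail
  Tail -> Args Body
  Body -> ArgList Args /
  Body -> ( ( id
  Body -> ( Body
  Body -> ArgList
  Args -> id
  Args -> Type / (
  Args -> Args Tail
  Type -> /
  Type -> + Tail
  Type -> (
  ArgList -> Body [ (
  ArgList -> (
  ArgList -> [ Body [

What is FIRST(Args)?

{ (, +, /, id }

Args -> id contributes {id}.
From Args -> Type / (: add FIRST(Type) = { (, +, / }.
From Args -> Args Tail: add FIRST(Args) = { (, +, /, id }.
Union: FIRST(Args) = { (, +, /, id }.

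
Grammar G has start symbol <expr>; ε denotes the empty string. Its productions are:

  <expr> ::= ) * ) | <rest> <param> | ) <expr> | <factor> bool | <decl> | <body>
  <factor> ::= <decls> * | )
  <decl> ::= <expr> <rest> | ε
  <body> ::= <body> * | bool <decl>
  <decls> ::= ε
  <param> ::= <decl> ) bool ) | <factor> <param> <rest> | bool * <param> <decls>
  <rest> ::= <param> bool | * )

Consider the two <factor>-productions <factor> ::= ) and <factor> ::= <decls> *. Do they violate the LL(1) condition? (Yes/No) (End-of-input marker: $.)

No

FIRST()) = { ) } and FIRST(<decls> *) = { * }.
The FIRST sets are disjoint and neither alternative is nullable — no conflict.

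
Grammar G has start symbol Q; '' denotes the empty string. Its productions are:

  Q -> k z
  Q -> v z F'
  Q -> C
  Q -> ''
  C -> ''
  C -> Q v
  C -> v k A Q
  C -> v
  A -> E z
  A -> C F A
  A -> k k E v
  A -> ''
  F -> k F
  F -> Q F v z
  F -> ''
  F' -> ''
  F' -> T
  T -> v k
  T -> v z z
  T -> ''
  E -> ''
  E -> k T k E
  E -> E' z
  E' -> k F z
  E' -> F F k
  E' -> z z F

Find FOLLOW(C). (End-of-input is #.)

{ #, k, v, z }

In Q -> C: C is at the end, add FOLLOW(Q) = { #, k, v, z }.
In A -> C F A: add FIRST(F A)\{''} = { k, v, z }.
  Since F A is nullable, also add FOLLOW(A) = { #, k, v, z }.
Union: FOLLOW(C) = { #, k, v, z }.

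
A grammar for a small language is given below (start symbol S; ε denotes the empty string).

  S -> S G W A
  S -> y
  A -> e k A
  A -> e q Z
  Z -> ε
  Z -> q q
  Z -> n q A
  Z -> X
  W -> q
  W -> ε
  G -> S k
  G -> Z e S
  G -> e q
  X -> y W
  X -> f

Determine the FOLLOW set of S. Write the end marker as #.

S is the start symbol, so # ∈ FOLLOW(S).
In S -> S G W A: add FIRST(G W A) = { e, f, n, q, y }.
In G -> S k: add FIRST(k) = { k }.
In G -> Z e S: S is at the end, add FOLLOW(G) = { e, q }.
Union: FOLLOW(S) = { #, e, f, k, n, q, y }.

{ #, e, f, k, n, q, y }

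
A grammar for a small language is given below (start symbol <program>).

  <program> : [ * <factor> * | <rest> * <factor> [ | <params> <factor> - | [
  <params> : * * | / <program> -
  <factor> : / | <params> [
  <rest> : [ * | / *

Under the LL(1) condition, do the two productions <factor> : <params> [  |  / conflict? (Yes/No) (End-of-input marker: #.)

Yes

FIRST(<params> [) = { *, / } and FIRST(/) = { / }.
Both contain /, so the two alternatives are not disjoint — LL(1) conflict.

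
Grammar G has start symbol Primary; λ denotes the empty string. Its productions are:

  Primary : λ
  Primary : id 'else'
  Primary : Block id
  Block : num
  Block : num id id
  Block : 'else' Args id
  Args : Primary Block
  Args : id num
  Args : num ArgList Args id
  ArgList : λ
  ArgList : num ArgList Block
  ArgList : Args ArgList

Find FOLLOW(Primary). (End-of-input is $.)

{ $, 'else', num }

Primary is the start symbol, so $ ∈ FOLLOW(Primary).
In Args : Primary Block: add FIRST(Block) = { 'else', num }.
Union: FOLLOW(Primary) = { $, 'else', num }.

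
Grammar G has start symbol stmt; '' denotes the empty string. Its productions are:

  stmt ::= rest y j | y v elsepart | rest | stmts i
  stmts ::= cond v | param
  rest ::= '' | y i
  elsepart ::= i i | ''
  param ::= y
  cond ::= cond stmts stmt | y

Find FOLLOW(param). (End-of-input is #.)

In stmts ::= param: param is at the end, add FOLLOW(stmts) = { i, v, y }.
Union: FOLLOW(param) = { i, v, y }.

{ i, v, y }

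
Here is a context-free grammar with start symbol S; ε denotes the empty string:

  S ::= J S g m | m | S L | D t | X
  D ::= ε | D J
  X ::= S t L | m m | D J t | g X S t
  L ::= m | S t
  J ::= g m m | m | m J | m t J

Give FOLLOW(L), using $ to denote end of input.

In S ::= S L: L is at the end, add FOLLOW(S) = { $, g, m, t }.
In X ::= S t L: L is at the end, add FOLLOW(X) = { $, g, m, t }.
Union: FOLLOW(L) = { $, g, m, t }.

{ $, g, m, t }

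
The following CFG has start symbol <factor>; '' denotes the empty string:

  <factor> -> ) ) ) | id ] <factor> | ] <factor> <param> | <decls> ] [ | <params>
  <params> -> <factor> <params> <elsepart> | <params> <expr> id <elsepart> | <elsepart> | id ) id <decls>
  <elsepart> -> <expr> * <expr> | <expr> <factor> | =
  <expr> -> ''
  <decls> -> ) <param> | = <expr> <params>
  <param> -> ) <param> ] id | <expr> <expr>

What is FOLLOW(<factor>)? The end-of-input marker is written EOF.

<factor> is the start symbol, so EOF ∈ FOLLOW(<factor>).
In <factor> -> id ] <factor>: <factor> is at the end, add FOLLOW(<factor>) = { EOF, ), *, =, ], id }.
In <factor> -> ] <factor> <param>: add FIRST(<param>)\{''} = { ) }.
  Since <param> is nullable, also add FOLLOW(<factor>) = { EOF, ), *, =, ], id }.
In <params> -> <factor> <params> <elsepart>: add FIRST(<params> <elsepart>) = { ), *, =, ], id }.
In <elsepart> -> <expr> <factor>: <factor> is at the end, add FOLLOW(<elsepart>) = { EOF, ), *, =, ], id }.
Union: FOLLOW(<factor>) = { EOF, ), *, =, ], id }.

{ EOF, ), *, =, ], id }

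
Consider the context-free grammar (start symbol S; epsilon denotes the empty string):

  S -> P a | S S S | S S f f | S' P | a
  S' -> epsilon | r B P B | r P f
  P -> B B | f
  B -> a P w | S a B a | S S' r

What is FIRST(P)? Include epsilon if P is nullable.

From P -> B B: add FIRST(B) = { a, f, r }.
P -> f contributes {f}.
Union: FIRST(P) = { a, f, r }.

{ a, f, r }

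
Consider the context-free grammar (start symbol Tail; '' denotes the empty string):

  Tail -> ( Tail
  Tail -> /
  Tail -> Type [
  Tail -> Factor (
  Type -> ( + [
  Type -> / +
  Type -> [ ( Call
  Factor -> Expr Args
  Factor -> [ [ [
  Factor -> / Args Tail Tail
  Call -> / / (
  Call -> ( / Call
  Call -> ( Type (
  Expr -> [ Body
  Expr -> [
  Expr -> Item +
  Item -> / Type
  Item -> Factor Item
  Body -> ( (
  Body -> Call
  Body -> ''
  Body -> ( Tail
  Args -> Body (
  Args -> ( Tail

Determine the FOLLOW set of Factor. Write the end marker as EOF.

{ (, /, [ }

In Tail -> Factor (: add FIRST(() = { ( }.
In Item -> Factor Item: add FIRST(Item) = { /, [ }.
Union: FOLLOW(Factor) = { (, /, [ }.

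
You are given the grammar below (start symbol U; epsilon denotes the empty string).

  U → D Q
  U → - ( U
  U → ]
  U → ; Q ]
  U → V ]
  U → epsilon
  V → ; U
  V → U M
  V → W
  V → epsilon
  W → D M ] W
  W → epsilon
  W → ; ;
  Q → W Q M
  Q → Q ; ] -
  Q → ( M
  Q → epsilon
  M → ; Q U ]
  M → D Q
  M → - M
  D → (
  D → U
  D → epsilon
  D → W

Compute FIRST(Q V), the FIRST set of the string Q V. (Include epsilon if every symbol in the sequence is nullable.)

{ (, -, ;, ], epsilon }

Add FIRST(Q)\{epsilon} = { (, -, ;, ] }; Q is nullable, continue.
Add FIRST(V)\{epsilon} = { (, -, ;, ] }; V is nullable, continue.
Every symbol is nullable, so include epsilon.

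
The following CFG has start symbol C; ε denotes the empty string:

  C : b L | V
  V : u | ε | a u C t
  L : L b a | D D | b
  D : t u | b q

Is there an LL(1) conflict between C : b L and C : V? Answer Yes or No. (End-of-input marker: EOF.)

FIRST(b L) = { b } and FIRST(V) = { a, u, ε }.
The second is nullable but FOLLOW(C) = { EOF, t } is disjoint from FIRST of the first.

No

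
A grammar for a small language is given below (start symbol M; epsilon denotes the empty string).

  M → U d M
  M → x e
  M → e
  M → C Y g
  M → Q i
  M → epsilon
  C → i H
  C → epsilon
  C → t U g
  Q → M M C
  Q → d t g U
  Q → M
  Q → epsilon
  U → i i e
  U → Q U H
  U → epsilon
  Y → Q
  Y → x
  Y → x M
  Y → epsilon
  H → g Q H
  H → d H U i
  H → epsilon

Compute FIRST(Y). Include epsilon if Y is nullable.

{ d, e, g, i, t, x, epsilon }

From Y → Q: add FIRST(Q) = { d, e, g, i, t, x, epsilon } (including epsilon since Q is nullable).
Y → x contributes {x}.
Y → x M contributes {x}.
Y → epsilon contributes epsilon.
Union: FIRST(Y) = { d, e, g, i, t, x, epsilon }.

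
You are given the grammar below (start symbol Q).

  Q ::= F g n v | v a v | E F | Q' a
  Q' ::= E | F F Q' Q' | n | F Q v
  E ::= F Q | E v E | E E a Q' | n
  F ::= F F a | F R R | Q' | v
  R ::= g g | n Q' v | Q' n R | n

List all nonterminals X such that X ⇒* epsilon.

{ } (none)

No nonterminal has an empty production or an RHS whose symbols are all nullable.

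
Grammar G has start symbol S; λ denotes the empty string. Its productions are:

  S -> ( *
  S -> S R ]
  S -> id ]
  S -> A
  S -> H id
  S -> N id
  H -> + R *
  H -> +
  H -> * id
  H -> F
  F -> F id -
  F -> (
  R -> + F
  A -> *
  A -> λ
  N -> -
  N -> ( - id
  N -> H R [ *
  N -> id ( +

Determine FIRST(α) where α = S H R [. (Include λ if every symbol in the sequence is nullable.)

{ (, *, +, -, id }

Add FIRST(S)\{λ} = { (, *, +, -, id }; S is nullable, continue.
Add FIRST(H) = { (, *, + }; H is not nullable, stop.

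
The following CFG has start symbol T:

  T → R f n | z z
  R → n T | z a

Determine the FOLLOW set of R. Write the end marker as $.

{ f }

In T → R f n: add FIRST(f n) = { f }.
Union: FOLLOW(R) = { f }.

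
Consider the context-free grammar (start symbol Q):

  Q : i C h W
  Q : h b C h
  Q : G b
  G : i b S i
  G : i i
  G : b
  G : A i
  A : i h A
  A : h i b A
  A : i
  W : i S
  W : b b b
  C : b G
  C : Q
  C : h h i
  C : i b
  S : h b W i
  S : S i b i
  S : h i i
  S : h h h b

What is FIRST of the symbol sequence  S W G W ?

Add FIRST(S) = { h }; S is not nullable, stop.

{ h }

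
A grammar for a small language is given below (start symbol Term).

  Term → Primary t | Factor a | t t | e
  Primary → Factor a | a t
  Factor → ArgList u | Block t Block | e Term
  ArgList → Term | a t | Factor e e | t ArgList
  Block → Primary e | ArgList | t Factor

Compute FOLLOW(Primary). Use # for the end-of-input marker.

In Term → Primary t: add FIRST(t) = { t }.
In Block → Primary e: add FIRST(e) = { e }.
Union: FOLLOW(Primary) = { e, t }.

{ e, t }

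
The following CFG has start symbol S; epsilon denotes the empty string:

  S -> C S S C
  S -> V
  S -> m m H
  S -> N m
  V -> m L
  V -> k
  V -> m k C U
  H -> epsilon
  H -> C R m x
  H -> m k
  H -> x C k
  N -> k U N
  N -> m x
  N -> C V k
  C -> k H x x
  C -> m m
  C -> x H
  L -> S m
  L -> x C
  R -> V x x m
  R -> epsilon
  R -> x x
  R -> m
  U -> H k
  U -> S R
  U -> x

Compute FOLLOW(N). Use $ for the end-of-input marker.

In S -> N m: add FIRST(m) = { m }.
In N -> k U N: N is at the end, add FOLLOW(N) = { m }.
Union: FOLLOW(N) = { m }.

{ m }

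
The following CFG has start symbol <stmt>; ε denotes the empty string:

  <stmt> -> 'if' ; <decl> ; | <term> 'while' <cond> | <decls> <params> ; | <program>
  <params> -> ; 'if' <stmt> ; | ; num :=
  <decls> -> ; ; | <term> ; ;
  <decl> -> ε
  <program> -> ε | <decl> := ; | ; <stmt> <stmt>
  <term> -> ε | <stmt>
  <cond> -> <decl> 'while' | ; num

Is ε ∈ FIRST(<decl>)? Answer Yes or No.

<decl> has an ε-production, so <decl> ⇒ ε.

Yes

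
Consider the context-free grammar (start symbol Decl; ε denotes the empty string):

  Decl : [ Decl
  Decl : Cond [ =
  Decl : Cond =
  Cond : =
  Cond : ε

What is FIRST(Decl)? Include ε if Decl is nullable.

{ =, [ }

Decl : [ Decl contributes {[}.
From Decl : Cond [ =: Cond nullable, take FIRST(Cond) ∪ {[} = { =, [ }.
From Decl : Cond =: Cond nullable, take FIRST(Cond) ∪ {=} = { = }.
Union: FIRST(Decl) = { =, [ }.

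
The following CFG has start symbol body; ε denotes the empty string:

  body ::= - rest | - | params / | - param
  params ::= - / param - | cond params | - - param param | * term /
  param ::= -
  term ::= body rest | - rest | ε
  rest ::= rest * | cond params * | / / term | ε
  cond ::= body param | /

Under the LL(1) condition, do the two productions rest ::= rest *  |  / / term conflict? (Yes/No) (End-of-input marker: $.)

FIRST(rest *) = { *, -, / } and FIRST(/ / term) = { / }.
Both contain /, so the two alternatives are not disjoint — LL(1) conflict.

Yes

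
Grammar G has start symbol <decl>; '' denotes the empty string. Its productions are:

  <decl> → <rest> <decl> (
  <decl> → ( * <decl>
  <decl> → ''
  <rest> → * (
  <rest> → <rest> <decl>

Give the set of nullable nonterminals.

{ <decl> }

Directly nullable (have an ''-production): <decl>.
No other nonterminal has a production whose RHS symbols are all nullable.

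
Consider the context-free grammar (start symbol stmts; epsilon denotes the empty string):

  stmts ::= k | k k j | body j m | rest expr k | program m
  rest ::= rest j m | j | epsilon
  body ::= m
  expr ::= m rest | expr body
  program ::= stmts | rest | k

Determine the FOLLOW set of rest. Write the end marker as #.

In stmts ::= rest expr k: add FIRST(expr k) = { m }.
In rest ::= rest j m: add FIRST(j m) = { j }.
In expr ::= m rest: rest is at the end, add FOLLOW(expr) = { k, m }.
In program ::= rest: rest is at the end, add FOLLOW(program) = { m }.
Union: FOLLOW(rest) = { j, k, m }.

{ j, k, m }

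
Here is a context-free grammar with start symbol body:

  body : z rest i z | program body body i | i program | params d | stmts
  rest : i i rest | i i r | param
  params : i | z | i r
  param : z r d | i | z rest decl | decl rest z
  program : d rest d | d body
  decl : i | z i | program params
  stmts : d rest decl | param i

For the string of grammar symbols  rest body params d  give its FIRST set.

{ d, i, z }

Add FIRST(rest) = { d, i, z }; rest is not nullable, stop.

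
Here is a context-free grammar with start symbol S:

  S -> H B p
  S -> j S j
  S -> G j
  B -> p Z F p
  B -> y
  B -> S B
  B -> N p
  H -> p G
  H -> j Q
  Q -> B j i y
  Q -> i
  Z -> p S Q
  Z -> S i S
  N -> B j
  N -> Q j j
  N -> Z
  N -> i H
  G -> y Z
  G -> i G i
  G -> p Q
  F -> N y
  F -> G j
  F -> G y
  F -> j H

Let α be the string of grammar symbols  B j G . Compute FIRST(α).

Add FIRST(B) = { i, j, p, y }; B is not nullable, stop.

{ i, j, p, y }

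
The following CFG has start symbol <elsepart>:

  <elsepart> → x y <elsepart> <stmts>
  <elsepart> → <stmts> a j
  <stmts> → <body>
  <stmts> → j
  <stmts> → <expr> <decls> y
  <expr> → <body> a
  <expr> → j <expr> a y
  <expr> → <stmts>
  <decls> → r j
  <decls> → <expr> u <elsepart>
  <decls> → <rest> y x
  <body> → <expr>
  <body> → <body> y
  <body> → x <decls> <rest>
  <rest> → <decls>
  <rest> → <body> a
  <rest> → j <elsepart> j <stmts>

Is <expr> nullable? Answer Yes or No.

No nonterminal in this grammar is nullable.
No production of <expr> has an RHS whose symbols are all nullable, so <expr> is not nullable.

No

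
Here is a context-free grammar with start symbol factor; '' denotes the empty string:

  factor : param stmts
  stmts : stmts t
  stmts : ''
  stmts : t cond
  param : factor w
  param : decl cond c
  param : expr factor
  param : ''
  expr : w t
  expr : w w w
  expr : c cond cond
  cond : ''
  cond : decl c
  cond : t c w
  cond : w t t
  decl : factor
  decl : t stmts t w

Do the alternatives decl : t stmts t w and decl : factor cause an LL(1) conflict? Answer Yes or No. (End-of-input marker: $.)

Yes

FIRST(t stmts t w) = { t } and FIRST(factor) = { c, t, w, '' }.
Both contain t, so the two alternatives are not disjoint — LL(1) conflict.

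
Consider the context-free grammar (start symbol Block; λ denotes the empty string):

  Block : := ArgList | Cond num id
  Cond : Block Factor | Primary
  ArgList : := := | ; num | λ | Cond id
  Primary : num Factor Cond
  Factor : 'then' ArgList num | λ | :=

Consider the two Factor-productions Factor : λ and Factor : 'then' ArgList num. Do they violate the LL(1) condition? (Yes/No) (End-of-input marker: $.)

No

FIRST(λ) = { λ } and FIRST('then' ArgList num) = { 'then' }.
The first is nullable but FOLLOW(Factor) = { :=, id, num } is disjoint from FIRST of the second.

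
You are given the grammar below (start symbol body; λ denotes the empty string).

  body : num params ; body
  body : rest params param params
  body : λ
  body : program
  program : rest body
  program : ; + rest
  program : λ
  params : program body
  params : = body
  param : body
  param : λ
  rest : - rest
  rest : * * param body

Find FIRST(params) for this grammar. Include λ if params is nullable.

From params : program body: program, body nullable, take FIRST(program) ∪ FIRST(body) = { *, -, ;, num }; also λ since the whole RHS is nullable.
params : = body contributes {=}.
Union: FIRST(params) = { *, -, ;, =, num, λ }.

{ *, -, ;, =, num, λ }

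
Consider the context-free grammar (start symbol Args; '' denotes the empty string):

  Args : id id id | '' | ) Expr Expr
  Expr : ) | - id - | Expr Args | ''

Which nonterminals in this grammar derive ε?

Directly nullable (have an ''-production): Args, Expr.

{ Args, Expr }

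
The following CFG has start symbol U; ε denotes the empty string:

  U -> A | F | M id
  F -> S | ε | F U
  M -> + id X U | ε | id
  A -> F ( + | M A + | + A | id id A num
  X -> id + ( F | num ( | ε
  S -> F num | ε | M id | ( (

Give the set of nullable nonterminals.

Directly nullable (have an ε-production): F, M, X, S.
U -> F with every symbol nullable, so U is nullable.
No other nonterminal has a production whose RHS symbols are all nullable.

{ F, M, S, U, X }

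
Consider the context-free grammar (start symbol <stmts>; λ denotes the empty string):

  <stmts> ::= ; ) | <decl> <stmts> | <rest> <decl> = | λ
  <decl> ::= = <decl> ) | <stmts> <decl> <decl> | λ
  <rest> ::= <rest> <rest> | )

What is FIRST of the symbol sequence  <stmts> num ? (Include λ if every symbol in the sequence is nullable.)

{ ), ;, =, num }

Add FIRST(<stmts>)\{λ} = { ), ;, = }; <stmts> is nullable, continue.
num is a terminal; add {num} and stop.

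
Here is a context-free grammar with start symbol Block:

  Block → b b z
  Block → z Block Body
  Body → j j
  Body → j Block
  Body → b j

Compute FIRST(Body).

Body → j j contributes {j}.
Body → j Block contributes {j}.
Body → b j contributes {b}.
Union: FIRST(Body) = { b, j }.

{ b, j }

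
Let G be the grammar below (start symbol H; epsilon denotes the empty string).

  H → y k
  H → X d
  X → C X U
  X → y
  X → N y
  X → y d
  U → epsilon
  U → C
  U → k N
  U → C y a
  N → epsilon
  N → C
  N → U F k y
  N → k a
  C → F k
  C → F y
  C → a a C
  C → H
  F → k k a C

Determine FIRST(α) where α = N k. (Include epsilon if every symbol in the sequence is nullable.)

Add FIRST(N)\{epsilon} = { a, k, y }; N is nullable, continue.
k is a terminal; add {k} and stop.

{ a, k, y }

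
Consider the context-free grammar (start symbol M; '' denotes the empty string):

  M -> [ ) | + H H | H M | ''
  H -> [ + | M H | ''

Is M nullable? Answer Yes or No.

Yes

M has an ''-production, so M ⇒ ''.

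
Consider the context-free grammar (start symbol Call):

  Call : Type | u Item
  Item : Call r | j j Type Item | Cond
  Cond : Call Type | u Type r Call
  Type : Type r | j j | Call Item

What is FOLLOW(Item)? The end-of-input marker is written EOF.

In Call : u Item: Item is at the end, add FOLLOW(Call) = { EOF, j, r, u }.
In Item : j j Type Item: Item is at the end, add FOLLOW(Item) = { EOF, j, r, u }.
In Type : Call Item: Item is at the end, add FOLLOW(Type) = { EOF, j, r, u }.
Union: FOLLOW(Item) = { EOF, j, r, u }.

{ EOF, j, r, u }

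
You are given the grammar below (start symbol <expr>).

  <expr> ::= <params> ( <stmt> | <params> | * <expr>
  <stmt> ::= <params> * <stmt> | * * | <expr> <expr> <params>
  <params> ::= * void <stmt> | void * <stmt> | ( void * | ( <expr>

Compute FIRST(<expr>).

{ (, *, void }

From <expr> ::= <params> ( <stmt>: add FIRST(<params>) = { (, *, void }.
From <expr> ::= <params>: add FIRST(<params>) = { (, *, void }.
<expr> ::= * <expr> contributes {*}.
Union: FIRST(<expr>) = { (, *, void }.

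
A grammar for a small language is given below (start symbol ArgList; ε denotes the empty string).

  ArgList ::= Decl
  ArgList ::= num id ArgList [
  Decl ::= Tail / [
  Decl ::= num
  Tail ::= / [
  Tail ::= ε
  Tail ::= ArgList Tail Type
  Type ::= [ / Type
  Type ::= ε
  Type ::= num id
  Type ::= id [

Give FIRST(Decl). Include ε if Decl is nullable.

From Decl ::= Tail / [: Tail nullable, take FIRST(Tail) ∪ {/} = { /, num }.
Decl ::= num contributes {num}.
Union: FIRST(Decl) = { /, num }.

{ /, num }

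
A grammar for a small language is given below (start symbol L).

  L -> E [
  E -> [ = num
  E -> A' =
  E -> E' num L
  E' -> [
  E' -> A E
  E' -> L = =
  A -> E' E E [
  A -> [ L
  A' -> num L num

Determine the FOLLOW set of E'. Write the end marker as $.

In E -> E' num L: add FIRST(num L) = { num }.
In A -> E' E E [: add FIRST(E E [) = { [, num }.
Union: FOLLOW(E') = { [, num }.

{ [, num }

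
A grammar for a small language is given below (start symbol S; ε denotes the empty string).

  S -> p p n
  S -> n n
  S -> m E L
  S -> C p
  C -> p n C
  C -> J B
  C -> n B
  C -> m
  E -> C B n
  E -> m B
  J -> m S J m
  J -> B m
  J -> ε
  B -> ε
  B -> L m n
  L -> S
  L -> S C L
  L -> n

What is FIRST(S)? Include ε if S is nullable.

S -> p p n contributes {p}.
S -> n n contributes {n}.
S -> m E L contributes {m}.
From S -> C p: C nullable, take FIRST(C) ∪ {p} = { m, n, p }.
Union: FIRST(S) = { m, n, p }.

{ m, n, p }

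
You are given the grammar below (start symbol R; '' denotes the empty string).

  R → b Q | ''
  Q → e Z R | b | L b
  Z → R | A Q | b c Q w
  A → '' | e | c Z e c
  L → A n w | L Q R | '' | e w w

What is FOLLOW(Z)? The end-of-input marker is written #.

{ #, b, c, e, n, w }

In Q → e Z R: add FIRST(R)\{''} = { b }.
  Since R is nullable, also add FOLLOW(Q) = { #, b, c, e, n, w }.
In A → c Z e c: add FIRST(e c) = { e }.
Union: FOLLOW(Z) = { #, b, c, e, n, w }.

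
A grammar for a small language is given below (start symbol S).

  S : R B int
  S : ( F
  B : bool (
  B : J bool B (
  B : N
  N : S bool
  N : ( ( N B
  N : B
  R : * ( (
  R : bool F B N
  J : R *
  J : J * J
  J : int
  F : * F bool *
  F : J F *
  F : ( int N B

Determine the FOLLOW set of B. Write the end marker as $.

In S : R B int: add FIRST(int) = { int }.
In B : J bool B (: add FIRST(() = { ( }.
In N : ( ( N B: B is at the end, add FOLLOW(N) = { $, (, *, bool, int }.
In N : B: B is at the end, add FOLLOW(N) = { $, (, *, bool, int }.
In R : bool F B N: add FIRST(N) = { (, *, bool, int }.
In F : ( int N B: B is at the end, add FOLLOW(F) = { $, (, *, bool, int }.
Union: FOLLOW(B) = { $, (, *, bool, int }.

{ $, (, *, bool, int }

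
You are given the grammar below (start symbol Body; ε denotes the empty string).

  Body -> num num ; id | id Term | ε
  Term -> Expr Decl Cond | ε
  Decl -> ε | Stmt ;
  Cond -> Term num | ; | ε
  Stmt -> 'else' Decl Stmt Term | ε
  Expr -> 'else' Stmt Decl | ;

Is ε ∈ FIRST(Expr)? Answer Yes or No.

No

Nullable nonterminals: Body, Cond, Decl, Stmt, Term.
No production of Expr has an RHS whose symbols are all nullable, so Expr is not nullable.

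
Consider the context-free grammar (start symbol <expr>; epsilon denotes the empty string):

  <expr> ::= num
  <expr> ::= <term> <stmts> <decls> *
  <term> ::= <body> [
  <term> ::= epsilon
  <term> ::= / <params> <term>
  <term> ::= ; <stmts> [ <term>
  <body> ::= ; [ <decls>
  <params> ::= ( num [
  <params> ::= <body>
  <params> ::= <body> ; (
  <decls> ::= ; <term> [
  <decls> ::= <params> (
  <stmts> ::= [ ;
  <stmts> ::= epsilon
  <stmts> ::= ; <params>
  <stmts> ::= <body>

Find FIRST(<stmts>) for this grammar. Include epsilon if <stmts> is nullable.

<stmts> ::= [ ; contributes {[}.
<stmts> ::= epsilon contributes epsilon.
<stmts> ::= ; <params> contributes {;}.
From <stmts> ::= <body>: add FIRST(<body>) = { ; }.
Union: FIRST(<stmts>) = { ;, [, epsilon }.

{ ;, [, epsilon }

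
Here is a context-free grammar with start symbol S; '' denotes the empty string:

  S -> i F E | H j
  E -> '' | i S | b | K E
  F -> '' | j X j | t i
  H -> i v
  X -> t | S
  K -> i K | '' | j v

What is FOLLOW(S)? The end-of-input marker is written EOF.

{ EOF, j }

S is the start symbol, so EOF ∈ FOLLOW(S).
In E -> i S: S is at the end, add FOLLOW(E) = { EOF, j }.
In X -> S: S is at the end, add FOLLOW(X) = { j }.
Union: FOLLOW(S) = { EOF, j }.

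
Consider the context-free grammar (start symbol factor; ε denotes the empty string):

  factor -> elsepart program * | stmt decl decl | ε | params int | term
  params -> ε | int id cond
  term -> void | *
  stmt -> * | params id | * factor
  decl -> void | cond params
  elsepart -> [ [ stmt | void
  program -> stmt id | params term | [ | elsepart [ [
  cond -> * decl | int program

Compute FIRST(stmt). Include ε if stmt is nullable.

{ *, id, int }

stmt -> * contributes {*}.
From stmt -> params id: params nullable, take FIRST(params) ∪ {id} = { id, int }.
stmt -> * factor contributes {*}.
Union: FIRST(stmt) = { *, id, int }.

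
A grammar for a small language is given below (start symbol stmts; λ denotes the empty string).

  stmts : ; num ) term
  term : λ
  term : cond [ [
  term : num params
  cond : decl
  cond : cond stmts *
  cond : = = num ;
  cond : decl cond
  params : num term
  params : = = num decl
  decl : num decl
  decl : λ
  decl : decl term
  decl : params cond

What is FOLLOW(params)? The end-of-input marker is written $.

{ $, *, ;, =, [, num }

In term : num params: params is at the end, add FOLLOW(term) = { $, *, ;, =, [, num }.
In decl : params cond: add FIRST(cond)\{λ} = { ;, =, [, num }.
  Since cond is nullable, also add FOLLOW(decl) = { $, *, ;, =, [, num }.
Union: FOLLOW(params) = { $, *, ;, =, [, num }.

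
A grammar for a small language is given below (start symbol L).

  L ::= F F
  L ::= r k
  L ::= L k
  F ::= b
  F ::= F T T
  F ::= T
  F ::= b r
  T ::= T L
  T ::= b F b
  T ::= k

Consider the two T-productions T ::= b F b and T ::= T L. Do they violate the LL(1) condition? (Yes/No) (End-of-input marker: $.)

FIRST(b F b) = { b } and FIRST(T L) = { b, k }.
Both contain b, so the two alternatives are not disjoint — LL(1) conflict.

Yes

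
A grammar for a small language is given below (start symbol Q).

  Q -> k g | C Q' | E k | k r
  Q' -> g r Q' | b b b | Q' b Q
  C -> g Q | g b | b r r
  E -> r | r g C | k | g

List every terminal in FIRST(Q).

{ b, g, k, r }

Q -> k g contributes {k}.
From Q -> C Q': add FIRST(C) = { b, g }.
From Q -> E k: add FIRST(E) = { g, k, r }.
Q -> k r contributes {k}.
Union: FIRST(Q) = { b, g, k, r }.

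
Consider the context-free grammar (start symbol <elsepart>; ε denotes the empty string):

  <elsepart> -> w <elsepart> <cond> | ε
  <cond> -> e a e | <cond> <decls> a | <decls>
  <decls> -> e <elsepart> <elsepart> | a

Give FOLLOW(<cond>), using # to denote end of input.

{ #, a, e, w }

In <elsepart> -> w <elsepart> <cond>: <cond> is at the end, add FOLLOW(<elsepart>) = { #, a, e, w }.
In <cond> -> <cond> <decls> a: add FIRST(<decls> a) = { a, e }.
Union: FOLLOW(<cond>) = { #, a, e, w }.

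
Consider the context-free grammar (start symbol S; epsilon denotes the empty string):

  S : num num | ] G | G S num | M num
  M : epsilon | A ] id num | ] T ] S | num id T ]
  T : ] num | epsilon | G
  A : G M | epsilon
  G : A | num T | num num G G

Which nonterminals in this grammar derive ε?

Directly nullable (have an epsilon-production): M, T, A.
G : A with every symbol nullable, so G is nullable.
No other nonterminal has a production whose RHS symbols are all nullable.

{ A, G, M, T }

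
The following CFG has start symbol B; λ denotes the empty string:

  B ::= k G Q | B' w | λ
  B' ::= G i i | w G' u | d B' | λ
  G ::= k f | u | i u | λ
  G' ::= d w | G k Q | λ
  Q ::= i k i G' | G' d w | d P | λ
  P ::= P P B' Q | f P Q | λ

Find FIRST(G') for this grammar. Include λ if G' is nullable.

{ d, i, k, u, λ }

G' ::= d w contributes {d}.
From G' ::= G k Q: G nullable, take FIRST(G) ∪ {k} = { i, k, u }.
G' ::= λ contributes λ.
Union: FIRST(G') = { d, i, k, u, λ }.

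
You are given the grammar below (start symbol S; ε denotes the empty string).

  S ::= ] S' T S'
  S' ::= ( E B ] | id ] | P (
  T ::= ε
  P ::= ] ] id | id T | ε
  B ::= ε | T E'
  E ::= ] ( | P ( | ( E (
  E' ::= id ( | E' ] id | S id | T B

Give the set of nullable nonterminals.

Directly nullable (have an ε-production): T, P, B.
E' ::= T B with every symbol nullable, so E' is nullable.
No other nonterminal has a production whose RHS symbols are all nullable.

{ B, E', P, T }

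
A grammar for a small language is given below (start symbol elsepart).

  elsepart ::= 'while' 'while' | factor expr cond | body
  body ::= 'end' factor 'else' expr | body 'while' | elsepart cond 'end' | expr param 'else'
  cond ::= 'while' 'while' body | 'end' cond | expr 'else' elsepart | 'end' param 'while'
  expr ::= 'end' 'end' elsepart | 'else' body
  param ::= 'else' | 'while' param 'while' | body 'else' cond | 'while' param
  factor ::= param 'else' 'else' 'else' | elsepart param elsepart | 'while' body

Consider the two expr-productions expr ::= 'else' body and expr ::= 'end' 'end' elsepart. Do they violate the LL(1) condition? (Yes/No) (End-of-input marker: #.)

No

FIRST('else' body) = { 'else' } and FIRST('end' 'end' elsepart) = { 'end' }.
The FIRST sets are disjoint and neither alternative is nullable — no conflict.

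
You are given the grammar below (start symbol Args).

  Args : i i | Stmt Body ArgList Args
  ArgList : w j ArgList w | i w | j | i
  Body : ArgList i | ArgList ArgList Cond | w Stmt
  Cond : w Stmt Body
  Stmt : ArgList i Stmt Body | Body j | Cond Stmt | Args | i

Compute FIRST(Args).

Args : i i contributes {i}.
From Args : Stmt Body ArgList Args: add FIRST(Stmt) = { i, j, w }.
Union: FIRST(Args) = { i, j, w }.

{ i, j, w }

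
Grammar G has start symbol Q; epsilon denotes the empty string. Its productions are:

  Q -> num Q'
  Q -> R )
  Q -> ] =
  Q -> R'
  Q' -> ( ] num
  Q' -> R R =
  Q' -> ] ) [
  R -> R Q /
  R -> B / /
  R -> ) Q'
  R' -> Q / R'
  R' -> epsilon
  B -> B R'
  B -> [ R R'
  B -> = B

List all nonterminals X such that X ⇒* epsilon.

Directly nullable (have an epsilon-production): R'.
Q -> R' with every symbol nullable, so Q is nullable.
No other nonterminal has a production whose RHS symbols are all nullable.

{ Q, R' }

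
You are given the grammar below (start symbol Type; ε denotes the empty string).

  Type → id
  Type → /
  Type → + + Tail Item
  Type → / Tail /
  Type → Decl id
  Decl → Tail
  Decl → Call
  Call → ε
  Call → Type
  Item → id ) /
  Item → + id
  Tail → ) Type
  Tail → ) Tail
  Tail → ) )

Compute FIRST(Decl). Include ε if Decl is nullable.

{ ), +, /, id, ε }

From Decl → Tail: add FIRST(Tail) = { ) }.
From Decl → Call: add FIRST(Call) = { ), +, /, id, ε } (including ε since Call is nullable).
Union: FIRST(Decl) = { ), +, /, id, ε }.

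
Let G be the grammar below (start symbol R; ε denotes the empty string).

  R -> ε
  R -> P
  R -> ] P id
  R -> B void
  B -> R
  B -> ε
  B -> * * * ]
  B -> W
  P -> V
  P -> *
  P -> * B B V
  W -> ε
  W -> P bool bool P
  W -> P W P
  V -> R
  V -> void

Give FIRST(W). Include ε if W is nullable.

{ *, ], bool, void, ε }

W -> ε contributes ε.
From W -> P bool bool P: P nullable, take FIRST(P) ∪ {bool} = { *, ], bool, void }.
From W -> P W P: P, W, P nullable, take FIRST(P) ∪ FIRST(W) ∪ FIRST(P) = { *, ], bool, void }; also ε since the whole RHS is nullable.
Union: FIRST(W) = { *, ], bool, void, ε }.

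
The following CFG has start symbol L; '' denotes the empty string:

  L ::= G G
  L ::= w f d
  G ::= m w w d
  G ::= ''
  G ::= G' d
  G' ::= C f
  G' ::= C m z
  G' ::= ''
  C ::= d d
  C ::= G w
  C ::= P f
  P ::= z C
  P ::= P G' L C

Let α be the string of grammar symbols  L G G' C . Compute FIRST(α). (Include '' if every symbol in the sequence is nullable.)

{ d, m, w, z }

Add FIRST(L)\{''} = { d, m, w, z }; L is nullable, continue.
Add FIRST(G)\{''} = { d, m, w, z }; G is nullable, continue.
Add FIRST(G')\{''} = { d, m, w, z }; G' is nullable, continue.
Add FIRST(C) = { d, m, w, z }; C is not nullable, stop.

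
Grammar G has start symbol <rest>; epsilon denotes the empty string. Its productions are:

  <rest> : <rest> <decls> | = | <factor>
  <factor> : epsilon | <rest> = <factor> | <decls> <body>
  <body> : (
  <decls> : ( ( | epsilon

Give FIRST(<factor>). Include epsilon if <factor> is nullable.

{ (, =, epsilon }

<factor> : epsilon contributes epsilon.
From <factor> : <rest> = <factor>: <rest> nullable, take FIRST(<rest>) ∪ {=} = { (, = }.
From <factor> : <decls> <body>: <decls> nullable, take FIRST(<decls>) ∪ FIRST(<body>) = { ( }.
Union: FIRST(<factor>) = { (, =, epsilon }.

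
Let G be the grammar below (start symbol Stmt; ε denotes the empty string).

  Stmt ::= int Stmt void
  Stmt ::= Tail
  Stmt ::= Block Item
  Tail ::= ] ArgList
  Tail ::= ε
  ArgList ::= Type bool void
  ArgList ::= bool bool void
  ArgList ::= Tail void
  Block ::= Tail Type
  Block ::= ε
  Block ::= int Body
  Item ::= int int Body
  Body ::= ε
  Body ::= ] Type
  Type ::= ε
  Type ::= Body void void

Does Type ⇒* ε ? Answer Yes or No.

Yes

Type has an ε-production, so Type ⇒ ε.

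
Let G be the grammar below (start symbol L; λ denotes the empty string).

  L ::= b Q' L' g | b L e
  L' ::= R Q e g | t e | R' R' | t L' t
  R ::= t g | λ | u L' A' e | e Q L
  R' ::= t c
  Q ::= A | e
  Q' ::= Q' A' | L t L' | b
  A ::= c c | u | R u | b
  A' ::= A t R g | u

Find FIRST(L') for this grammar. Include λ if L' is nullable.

{ b, c, e, t, u }

From L' ::= R Q e g: R nullable, take FIRST(R) ∪ FIRST(Q) = { b, c, e, t, u }.
L' ::= t e contributes {t}.
From L' ::= R' R': add FIRST(R') = { t }.
L' ::= t L' t contributes {t}.
Union: FIRST(L') = { b, c, e, t, u }.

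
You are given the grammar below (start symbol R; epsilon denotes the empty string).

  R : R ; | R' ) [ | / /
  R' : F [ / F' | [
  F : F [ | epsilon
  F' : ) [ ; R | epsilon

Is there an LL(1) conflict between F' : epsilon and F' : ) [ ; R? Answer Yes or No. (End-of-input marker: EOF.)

FIRST(epsilon) = { epsilon } and FIRST() [ ; R) = { ) }.
The first alternative is nullable and FOLLOW(F') = { ) } shares ) with FIRST of the second — conflict.

Yes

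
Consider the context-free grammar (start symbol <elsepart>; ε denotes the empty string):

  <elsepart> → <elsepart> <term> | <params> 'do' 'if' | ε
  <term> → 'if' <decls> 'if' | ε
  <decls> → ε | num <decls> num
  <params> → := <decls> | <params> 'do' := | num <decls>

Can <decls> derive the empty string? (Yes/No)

<decls> has an ε-production, so <decls> ⇒ ε.

Yes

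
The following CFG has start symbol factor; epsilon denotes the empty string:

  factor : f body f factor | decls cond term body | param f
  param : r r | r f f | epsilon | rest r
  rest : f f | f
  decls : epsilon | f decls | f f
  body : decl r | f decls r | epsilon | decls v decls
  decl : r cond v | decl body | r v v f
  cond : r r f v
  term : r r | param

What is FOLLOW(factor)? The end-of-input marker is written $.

{ $ }

factor is the start symbol, so $ ∈ FOLLOW(factor).
In factor : f body f factor: factor is at the end, add FOLLOW(factor) = { $ }.
Union: FOLLOW(factor) = { $ }.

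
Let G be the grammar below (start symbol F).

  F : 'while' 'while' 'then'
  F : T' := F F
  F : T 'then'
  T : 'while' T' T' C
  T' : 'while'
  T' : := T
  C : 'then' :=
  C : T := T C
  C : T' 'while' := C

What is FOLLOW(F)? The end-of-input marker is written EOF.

{ EOF, 'while', := }

F is the start symbol, so EOF ∈ FOLLOW(F).
In F : T' := F F: add FIRST(F) = { 'while', := }.
In F : T' := F F: F is at the end, add FOLLOW(F) = { EOF, 'while', := }.
Union: FOLLOW(F) = { EOF, 'while', := }.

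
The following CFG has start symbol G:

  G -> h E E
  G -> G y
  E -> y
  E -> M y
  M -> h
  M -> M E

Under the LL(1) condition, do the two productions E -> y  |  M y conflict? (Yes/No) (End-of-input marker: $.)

No

FIRST(y) = { y } and FIRST(M y) = { h }.
The FIRST sets are disjoint and neither alternative is nullable — no conflict.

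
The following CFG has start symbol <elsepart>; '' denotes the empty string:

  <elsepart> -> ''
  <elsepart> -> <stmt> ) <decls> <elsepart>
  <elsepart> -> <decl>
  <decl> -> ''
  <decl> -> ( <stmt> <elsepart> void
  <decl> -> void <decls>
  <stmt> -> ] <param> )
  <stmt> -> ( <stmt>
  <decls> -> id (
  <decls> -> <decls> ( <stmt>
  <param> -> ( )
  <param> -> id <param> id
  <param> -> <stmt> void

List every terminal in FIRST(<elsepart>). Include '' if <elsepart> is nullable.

<elsepart> -> '' contributes ''.
From <elsepart> -> <stmt> ) <decls> <elsepart>: add FIRST(<stmt>) = { (, ] }.
From <elsepart> -> <decl>: add FIRST(<decl>) = { (, void, '' } (including '' since <decl> is nullable).
Union: FIRST(<elsepart>) = { (, ], void, '' }.

{ (, ], void, '' }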